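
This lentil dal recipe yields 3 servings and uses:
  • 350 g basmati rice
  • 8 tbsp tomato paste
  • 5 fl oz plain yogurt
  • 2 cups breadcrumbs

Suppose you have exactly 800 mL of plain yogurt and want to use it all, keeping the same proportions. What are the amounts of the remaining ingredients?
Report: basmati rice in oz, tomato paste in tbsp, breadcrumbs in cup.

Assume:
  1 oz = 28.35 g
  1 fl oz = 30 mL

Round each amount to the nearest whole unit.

The original recipe has 150 mL of plain yogurt, so the scaling factor is 800 ÷ 150 = 16/3.
basmati rice: 350 g × 16/3 ÷ 28.35 g/oz ≈ 66 oz
tomato paste: 8 tbsp × 16/3 ≈ 43 tbsp
breadcrumbs: 2 cup × 16/3 ≈ 11 cup

basmati rice: 66 oz; tomato paste: 43 tbsp; breadcrumbs: 11 cup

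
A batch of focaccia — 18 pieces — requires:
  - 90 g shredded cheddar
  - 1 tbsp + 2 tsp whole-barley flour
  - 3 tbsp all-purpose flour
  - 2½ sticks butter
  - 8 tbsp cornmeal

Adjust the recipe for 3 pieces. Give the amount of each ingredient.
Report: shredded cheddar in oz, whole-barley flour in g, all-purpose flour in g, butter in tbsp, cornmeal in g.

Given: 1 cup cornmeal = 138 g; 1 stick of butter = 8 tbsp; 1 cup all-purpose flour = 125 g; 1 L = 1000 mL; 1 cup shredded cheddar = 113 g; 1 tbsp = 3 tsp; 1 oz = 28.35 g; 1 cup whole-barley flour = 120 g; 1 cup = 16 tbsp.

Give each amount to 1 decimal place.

shredded cheddar: 0.5 oz; whole-barley flour: 2.1 g; all-purpose flour: 3.9 g; butter: 3.3 tbsp; cornmeal: 11.5 g

Scaling factor: 3/18 = 1/6.
shredded cheddar: 90 g × 1/6 ÷ 28.35 g/oz ≈ 0.5 oz
whole-barley flour: (1 tbsp + 2 tsp = 5/3 tbsp) × 1/6 ÷ 16 tbsp/cup × 120 g/cup ≈ 2.1 g
all-purpose flour: 3 tbsp × 1/6 ÷ 16 tbsp/cup × 125 g/cup ≈ 3.9 g
butter: 2.5 stick × 1/6 × 8 tbsp/stick ≈ 3.3 tbsp
cornmeal: 8 tbsp × 1/6 ÷ 16 tbsp/cup × 138 g/cup = 11.5 g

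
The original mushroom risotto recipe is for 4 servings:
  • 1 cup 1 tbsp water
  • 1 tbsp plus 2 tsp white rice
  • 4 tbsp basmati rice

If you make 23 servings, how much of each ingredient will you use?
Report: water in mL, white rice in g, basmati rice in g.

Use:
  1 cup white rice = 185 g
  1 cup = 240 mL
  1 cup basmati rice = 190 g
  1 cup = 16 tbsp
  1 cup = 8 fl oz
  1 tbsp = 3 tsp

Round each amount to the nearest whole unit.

water: 1466 mL; white rice: 111 g; basmati rice: 273 g

Scaling factor: 23/4 = 5.75.
water: (1 cup + 1 tbsp = 1.0625 cup) × 23/4 × 240 mL/cup ≈ 1466 mL
white rice: (1 tbsp + 2 tsp = 5/3 tbsp) × 23/4 ÷ 16 tbsp/cup × 185 g/cup ≈ 111 g
basmati rice: 4 tbsp × 23/4 ÷ 16 tbsp/cup × 190 g/cup ≈ 273 g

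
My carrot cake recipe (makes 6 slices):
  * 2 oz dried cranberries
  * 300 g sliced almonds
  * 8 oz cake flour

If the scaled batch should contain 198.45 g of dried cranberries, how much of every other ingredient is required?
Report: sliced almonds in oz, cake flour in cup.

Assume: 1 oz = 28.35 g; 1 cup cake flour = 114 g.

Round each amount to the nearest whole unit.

The original recipe has 56.7 g of dried cranberries, so the scaling factor is 198.45 ÷ 56.7 = 7/2 = 3.5.
sliced almonds: 300 g × 7/2 ÷ 28.35 g/oz ≈ 37 oz
cake flour: 8 oz × 7/2 × 28.35 g/oz ÷ 114 g/cup ≈ 7 cup

sliced almonds: 37 oz; cake flour: 7 cup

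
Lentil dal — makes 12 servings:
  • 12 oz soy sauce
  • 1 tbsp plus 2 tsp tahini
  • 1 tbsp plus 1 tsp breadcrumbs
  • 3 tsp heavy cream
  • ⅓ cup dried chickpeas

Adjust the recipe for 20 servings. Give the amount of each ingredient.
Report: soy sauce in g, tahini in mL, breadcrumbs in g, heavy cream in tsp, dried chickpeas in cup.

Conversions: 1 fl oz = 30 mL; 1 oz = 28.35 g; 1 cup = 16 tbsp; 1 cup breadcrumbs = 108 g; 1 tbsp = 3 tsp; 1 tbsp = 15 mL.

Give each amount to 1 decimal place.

soy sauce: 567.0 g; tahini: 41.7 mL; breadcrumbs: 15.0 g; heavy cream: 5.0 tsp; dried chickpeas: 0.6 cup

Scaling factor: 20/12 = 5/3.
soy sauce: 12 oz × 5/3 × 28.35 g/oz = 567.0 g
tahini: (1 tbsp + 2 tsp = 5/3 tbsp) × 5/3 × 15 mL/tbsp ≈ 41.7 mL
breadcrumbs: (1 tbsp + 1 tsp = 4/3 tbsp) × 5/3 ÷ 16 tbsp/cup × 108 g/cup = 15.0 g
heavy cream: 3 tsp × 5/3 = 5.0 tsp
dried chickpeas: 1/3 cup × 5/3 ≈ 0.6 cup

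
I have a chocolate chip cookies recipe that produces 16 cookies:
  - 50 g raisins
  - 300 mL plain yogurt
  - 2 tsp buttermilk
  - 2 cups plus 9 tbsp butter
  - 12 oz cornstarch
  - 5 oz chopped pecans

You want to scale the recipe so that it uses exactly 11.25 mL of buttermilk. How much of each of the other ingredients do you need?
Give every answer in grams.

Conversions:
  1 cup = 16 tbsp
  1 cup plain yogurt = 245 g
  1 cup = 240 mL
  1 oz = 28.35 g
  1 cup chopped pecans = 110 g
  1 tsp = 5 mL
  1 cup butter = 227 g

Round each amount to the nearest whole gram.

The original recipe has 10 mL of buttermilk, so the scaling factor is 11.25 ÷ 10 = 9/8 = 1.125.
raisins: 50 g × 9/8 ≈ 56 g
plain yogurt: 300 mL × 9/8 ÷ 240 mL/cup × 245 g/cup ≈ 345 g
butter: (2 cup + 9 tbsp = 2.5625 cup) × 9/8 × 227 g/cup ≈ 654 g
cornstarch: 12 oz × 9/8 × 28.35 g/oz ≈ 383 g
chopped pecans: 5 oz × 9/8 × 28.35 g/oz ≈ 159 g

raisins: 56 g; plain yogurt: 345 g; butter: 654 g; cornstarch: 383 g; chopped pecans: 159 g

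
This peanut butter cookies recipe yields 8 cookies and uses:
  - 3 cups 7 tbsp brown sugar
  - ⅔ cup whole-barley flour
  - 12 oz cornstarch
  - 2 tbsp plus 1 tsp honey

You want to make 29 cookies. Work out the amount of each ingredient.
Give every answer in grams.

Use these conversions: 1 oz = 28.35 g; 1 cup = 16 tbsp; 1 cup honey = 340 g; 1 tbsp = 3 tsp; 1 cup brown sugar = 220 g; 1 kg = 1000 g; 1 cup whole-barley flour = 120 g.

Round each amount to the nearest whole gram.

brown sugar: 2741 g; whole-barley flour: 290 g; cornstarch: 1233 g; honey: 180 g

Scaling factor: 29/8 = 3.625.
brown sugar: (3 cup + 7 tbsp = 3.4375 cup) × 29/8 × 220 g/cup ≈ 2741 g
whole-barley flour: 2/3 cup × 29/8 × 120 g/cup = 290 g
cornstarch: 12 oz × 29/8 × 28.35 g/oz ≈ 1233 g
honey: (2 tbsp + 1 tsp = 7/3 tbsp) × 29/8 ÷ 16 tbsp/cup × 340 g/cup ≈ 180 g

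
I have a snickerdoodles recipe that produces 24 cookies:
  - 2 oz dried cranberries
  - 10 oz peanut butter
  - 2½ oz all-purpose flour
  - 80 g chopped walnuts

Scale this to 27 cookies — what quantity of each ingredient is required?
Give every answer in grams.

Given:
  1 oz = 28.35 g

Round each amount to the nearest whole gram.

Scaling factor: 27/24 = 9/8 = 1.125.
dried cranberries: 2 oz × 9/8 × 28.35 g/oz ≈ 64 g
peanut butter: 10 oz × 9/8 × 28.35 g/oz ≈ 319 g
all-purpose flour: 2.5 oz × 9/8 × 28.35 g/oz ≈ 80 g
chopped walnuts: 80 g × 9/8 = 90 g

dried cranberries: 64 g; peanut butter: 319 g; all-purpose flour: 80 g; chopped walnuts: 90 g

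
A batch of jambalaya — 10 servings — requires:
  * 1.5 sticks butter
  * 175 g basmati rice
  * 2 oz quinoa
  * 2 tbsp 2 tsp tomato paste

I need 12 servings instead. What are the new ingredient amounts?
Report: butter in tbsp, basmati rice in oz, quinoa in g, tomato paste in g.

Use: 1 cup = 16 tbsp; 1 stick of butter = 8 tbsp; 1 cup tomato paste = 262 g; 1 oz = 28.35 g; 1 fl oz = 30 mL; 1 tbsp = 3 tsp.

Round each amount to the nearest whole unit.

butter: 14 tbsp; basmati rice: 7 oz; quinoa: 68 g; tomato paste: 52 g

Scaling factor: 12/10 = 6/5 = 1.2.
butter: 1.5 stick × 6/5 × 8 tbsp/stick ≈ 14 tbsp
basmati rice: 175 g × 6/5 ÷ 28.35 g/oz ≈ 7 oz
quinoa: 2 oz × 6/5 × 28.35 g/oz ≈ 68 g
tomato paste: (2 tbsp + 2 tsp = 8/3 tbsp) × 6/5 ÷ 16 tbsp/cup × 262 g/cup ≈ 52 g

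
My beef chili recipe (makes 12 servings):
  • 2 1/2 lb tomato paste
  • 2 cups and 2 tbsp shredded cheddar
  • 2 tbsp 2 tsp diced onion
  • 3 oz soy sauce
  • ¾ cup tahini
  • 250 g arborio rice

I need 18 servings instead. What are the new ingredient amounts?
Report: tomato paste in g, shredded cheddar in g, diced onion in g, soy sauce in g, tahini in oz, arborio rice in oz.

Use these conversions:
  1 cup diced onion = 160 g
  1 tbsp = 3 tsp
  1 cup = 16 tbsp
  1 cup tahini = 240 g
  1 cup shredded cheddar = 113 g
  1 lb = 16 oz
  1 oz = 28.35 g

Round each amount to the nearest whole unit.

Scaling factor: 18/12 = 3/2 = 1.5.
tomato paste: 2.5 lb × 3/2 × 16 oz/lb × 28.35 g/oz = 1701 g
shredded cheddar: (2 cup + 2 tbsp = 2.125 cup) × 3/2 × 113 g/cup ≈ 360 g
diced onion: (2 tbsp + 2 tsp = 8/3 tbsp) × 3/2 ÷ 16 tbsp/cup × 160 g/cup = 40 g
soy sauce: 3 oz × 3/2 × 28.35 g/oz ≈ 128 g
tahini: 0.75 cup × 3/2 × 240 g/cup ÷ 28.35 g/oz ≈ 10 oz
arborio rice: 250 g × 3/2 ÷ 28.35 g/oz ≈ 13 oz

tomato paste: 1701 g; shredded cheddar: 360 g; diced onion: 40 g; soy sauce: 128 g; tahini: 10 oz; arborio rice: 13 oz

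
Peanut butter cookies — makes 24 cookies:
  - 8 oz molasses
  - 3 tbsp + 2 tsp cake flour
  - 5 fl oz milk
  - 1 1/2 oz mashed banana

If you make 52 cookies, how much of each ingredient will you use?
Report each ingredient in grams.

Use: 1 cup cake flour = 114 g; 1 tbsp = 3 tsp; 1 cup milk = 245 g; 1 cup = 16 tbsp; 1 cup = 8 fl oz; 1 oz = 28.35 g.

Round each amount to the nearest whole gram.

Scaling factor: 52/24 = 13/6.
molasses: 8 oz × 13/6 × 28.35 g/oz ≈ 491 g
cake flour: (3 tbsp + 2 tsp = 11/3 tbsp) × 13/6 ÷ 16 tbsp/cup × 114 g/cup ≈ 57 g
milk: 5 fl oz × 13/6 ÷ 8 fl oz/cup × 245 g/cup ≈ 332 g
mashed banana: 1.5 oz × 13/6 × 28.35 g/oz ≈ 92 g

molasses: 491 g; cake flour: 57 g; milk: 332 g; mashed banana: 92 g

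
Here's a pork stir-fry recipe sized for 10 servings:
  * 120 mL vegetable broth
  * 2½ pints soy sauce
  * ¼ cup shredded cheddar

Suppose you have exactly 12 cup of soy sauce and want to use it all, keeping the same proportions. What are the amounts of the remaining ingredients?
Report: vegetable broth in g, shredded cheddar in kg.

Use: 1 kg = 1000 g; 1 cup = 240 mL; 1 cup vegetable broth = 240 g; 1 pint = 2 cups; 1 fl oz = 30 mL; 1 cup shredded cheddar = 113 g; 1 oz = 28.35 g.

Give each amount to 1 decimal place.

vegetable broth: 288.0 g; shredded cheddar: 0.1 kg

The original recipe has 5 cup of soy sauce, so the scaling factor is 12 ÷ 5 = 12/5 = 2.4.
vegetable broth: 120 mL × 12/5 ÷ 240 mL/cup × 240 g/cup = 288.0 g
shredded cheddar: 0.25 cup × 12/5 × 113 g/cup ÷ 1000 g/kg ≈ 0.1 kg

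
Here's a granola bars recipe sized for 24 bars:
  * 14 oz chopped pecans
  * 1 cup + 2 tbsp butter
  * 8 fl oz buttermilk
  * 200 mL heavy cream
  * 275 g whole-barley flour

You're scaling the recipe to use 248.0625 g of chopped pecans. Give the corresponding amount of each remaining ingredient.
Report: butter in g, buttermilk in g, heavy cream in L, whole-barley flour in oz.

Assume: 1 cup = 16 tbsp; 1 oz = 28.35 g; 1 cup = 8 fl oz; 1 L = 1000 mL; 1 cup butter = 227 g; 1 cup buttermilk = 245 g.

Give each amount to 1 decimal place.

The original recipe has 396.9 g of chopped pecans, so the scaling factor is 248.0625 ÷ 396.9 = 5/8 = 0.625.
butter: (1 cup + 2 tbsp = 1.125 cup) × 5/8 × 227 g/cup ≈ 159.6 g
buttermilk: 8 fl oz × 5/8 ÷ 8 fl oz/cup × 245 g/cup ≈ 153.1 g
heavy cream: 200 mL × 5/8 ÷ 1000 mL/L ≈ 0.1 L
whole-barley flour: 275 g × 5/8 ÷ 28.35 g/oz ≈ 6.1 oz

butter: 159.6 g; buttermilk: 153.1 g; heavy cream: 0.1 L; whole-barley flour: 6.1 oz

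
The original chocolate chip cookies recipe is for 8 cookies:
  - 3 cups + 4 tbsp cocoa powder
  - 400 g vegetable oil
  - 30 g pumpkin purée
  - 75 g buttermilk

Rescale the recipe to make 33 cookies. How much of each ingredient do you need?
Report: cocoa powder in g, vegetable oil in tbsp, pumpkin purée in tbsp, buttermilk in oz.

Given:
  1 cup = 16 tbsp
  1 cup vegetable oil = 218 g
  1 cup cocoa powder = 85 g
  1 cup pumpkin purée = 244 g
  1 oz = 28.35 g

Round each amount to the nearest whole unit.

cocoa powder: 1140 g; vegetable oil: 121 tbsp; pumpkin purée: 8 tbsp; buttermilk: 11 oz

Scaling factor: 33/8 = 4.125.
cocoa powder: (3 cup + 4 tbsp = 3.25 cup) × 33/8 × 85 g/cup ≈ 1140 g
vegetable oil: 400 g × 33/8 ÷ 218 g/cup × 16 tbsp/cup ≈ 121 tbsp
pumpkin purée: 30 g × 33/8 ÷ 244 g/cup × 16 tbsp/cup ≈ 8 tbsp
buttermilk: 75 g × 33/8 ÷ 28.35 g/oz ≈ 11 oz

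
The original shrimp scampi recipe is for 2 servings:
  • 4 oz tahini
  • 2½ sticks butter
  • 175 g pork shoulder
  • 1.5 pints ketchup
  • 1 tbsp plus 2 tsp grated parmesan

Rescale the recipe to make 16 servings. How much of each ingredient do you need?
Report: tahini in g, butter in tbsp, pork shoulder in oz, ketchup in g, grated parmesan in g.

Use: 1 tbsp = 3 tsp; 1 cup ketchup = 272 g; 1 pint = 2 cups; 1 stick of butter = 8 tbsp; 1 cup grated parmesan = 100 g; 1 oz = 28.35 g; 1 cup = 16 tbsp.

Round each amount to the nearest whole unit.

tahini: 907 g; butter: 160 tbsp; pork shoulder: 49 oz; ketchup: 6528 g; grated parmesan: 83 g

Scaling factor: 16/2 = 8.
tahini: 4 oz × 8 × 28.35 g/oz ≈ 907 g
butter: 2.5 stick × 8 × 8 tbsp/stick = 160 tbsp
pork shoulder: 175 g × 8 ÷ 28.35 g/oz ≈ 49 oz
ketchup: 1.5 pint × 8 × 2 cup/pint × 272 g/cup = 6528 g
grated parmesan: (1 tbsp + 2 tsp = 5/3 tbsp) × 8 ÷ 16 tbsp/cup × 100 g/cup ≈ 83 g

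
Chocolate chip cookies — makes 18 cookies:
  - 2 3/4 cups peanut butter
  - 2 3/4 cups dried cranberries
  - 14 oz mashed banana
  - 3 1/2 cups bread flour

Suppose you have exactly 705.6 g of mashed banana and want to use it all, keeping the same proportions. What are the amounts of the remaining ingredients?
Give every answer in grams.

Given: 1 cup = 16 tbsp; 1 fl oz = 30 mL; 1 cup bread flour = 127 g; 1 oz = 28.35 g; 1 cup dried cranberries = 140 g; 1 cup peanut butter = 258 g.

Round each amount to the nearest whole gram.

The original recipe has 396.9 g of mashed banana, so the scaling factor is 705.6 ÷ 396.9 = 16/9.
peanut butter: 2.75 cup × 16/9 × 258 g/cup ≈ 1261 g
dried cranberries: 2.75 cup × 16/9 × 140 g/cup ≈ 684 g
bread flour: 3.5 cup × 16/9 × 127 g/cup ≈ 790 g

peanut butter: 1261 g; dried cranberries: 684 g; bread flour: 790 g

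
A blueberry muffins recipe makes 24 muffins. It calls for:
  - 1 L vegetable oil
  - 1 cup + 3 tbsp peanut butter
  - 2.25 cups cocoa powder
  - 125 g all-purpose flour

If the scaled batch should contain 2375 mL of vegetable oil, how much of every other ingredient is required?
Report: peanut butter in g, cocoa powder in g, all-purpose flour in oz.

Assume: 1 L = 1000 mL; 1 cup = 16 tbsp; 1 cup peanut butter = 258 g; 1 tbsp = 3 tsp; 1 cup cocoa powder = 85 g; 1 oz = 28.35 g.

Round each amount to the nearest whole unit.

The original recipe has 1000 mL of vegetable oil, so the scaling factor is 2375 ÷ 1000 = 19/8 = 2.375.
peanut butter: (1 cup + 3 tbsp = 1.1875 cup) × 19/8 × 258 g/cup ≈ 728 g
cocoa powder: 2.25 cup × 19/8 × 85 g/cup ≈ 454 g
all-purpose flour: 125 g × 19/8 ÷ 28.35 g/oz ≈ 10 oz

peanut butter: 728 g; cocoa powder: 454 g; all-purpose flour: 10 oz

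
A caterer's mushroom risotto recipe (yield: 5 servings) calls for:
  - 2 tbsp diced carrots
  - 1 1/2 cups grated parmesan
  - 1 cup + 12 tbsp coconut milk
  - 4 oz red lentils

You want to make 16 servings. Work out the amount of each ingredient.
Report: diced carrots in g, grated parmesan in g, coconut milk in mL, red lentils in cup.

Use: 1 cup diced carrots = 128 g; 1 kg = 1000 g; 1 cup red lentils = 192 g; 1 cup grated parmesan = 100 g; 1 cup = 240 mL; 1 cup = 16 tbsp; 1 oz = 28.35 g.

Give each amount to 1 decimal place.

Scaling factor: 16/5 = 3.2.
diced carrots: 2 tbsp × 16/5 ÷ 16 tbsp/cup × 128 g/cup = 51.2 g
grated parmesan: 1.5 cup × 16/5 × 100 g/cup = 480.0 g
coconut milk: (1 cup + 12 tbsp = 1.75 cup) × 16/5 × 240 mL/cup = 1344.0 mL
red lentils: 4 oz × 16/5 × 28.35 g/oz ÷ 192 g/cup ≈ 1.9 cup

diced carrots: 51.2 g; grated parmesan: 480.0 g; coconut milk: 1344.0 mL; red lentils: 1.9 cup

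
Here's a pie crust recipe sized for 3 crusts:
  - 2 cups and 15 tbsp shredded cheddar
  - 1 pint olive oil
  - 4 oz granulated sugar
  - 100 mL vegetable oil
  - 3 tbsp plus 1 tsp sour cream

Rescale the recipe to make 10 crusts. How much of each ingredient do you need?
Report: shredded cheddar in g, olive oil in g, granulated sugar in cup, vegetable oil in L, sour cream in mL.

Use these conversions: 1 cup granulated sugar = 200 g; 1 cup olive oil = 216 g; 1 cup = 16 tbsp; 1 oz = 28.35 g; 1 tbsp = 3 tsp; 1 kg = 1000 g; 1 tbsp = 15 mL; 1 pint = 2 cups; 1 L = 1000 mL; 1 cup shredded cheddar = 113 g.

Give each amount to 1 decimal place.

shredded cheddar: 1106.5 g; olive oil: 1440.0 g; granulated sugar: 1.9 cup; vegetable oil: 0.3 L; sour cream: 166.7 mL

Scaling factor: 10/3.
shredded cheddar: (2 cup + 15 tbsp = 2.9375 cup) × 10/3 × 113 g/cup ≈ 1106.5 g
olive oil: 1 pint × 10/3 × 2 cup/pint × 216 g/cup = 1440.0 g
granulated sugar: 4 oz × 10/3 × 28.35 g/oz ÷ 200 g/cup ≈ 1.9 cup
vegetable oil: 100 mL × 10/3 ÷ 1000 mL/L ≈ 0.3 L
sour cream: (3 tbsp + 1 tsp = 10/3 tbsp) × 10/3 × 15 mL/tbsp ≈ 166.7 mL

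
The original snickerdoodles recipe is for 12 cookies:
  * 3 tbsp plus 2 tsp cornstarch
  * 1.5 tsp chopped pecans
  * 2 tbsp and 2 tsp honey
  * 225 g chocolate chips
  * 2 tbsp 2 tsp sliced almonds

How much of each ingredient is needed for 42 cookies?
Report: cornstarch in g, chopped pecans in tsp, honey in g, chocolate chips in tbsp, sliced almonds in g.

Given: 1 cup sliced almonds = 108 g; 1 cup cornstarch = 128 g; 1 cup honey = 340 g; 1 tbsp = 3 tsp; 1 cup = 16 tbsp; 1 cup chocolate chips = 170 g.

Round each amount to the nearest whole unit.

cornstarch: 103 g; chopped pecans: 5 tsp; honey: 198 g; chocolate chips: 74 tbsp; sliced almonds: 63 g

Scaling factor: 42/12 = 7/2 = 3.5.
cornstarch: (3 tbsp + 2 tsp = 11/3 tbsp) × 7/2 ÷ 16 tbsp/cup × 128 g/cup ≈ 103 g
chopped pecans: 1.5 tsp × 7/2 ≈ 5 tsp
honey: (2 tbsp + 2 tsp = 8/3 tbsp) × 7/2 ÷ 16 tbsp/cup × 340 g/cup ≈ 198 g
chocolate chips: 225 g × 7/2 ÷ 170 g/cup × 16 tbsp/cup ≈ 74 tbsp
sliced almonds: (2 tbsp + 2 tsp = 8/3 tbsp) × 7/2 ÷ 16 tbsp/cup × 108 g/cup = 63 g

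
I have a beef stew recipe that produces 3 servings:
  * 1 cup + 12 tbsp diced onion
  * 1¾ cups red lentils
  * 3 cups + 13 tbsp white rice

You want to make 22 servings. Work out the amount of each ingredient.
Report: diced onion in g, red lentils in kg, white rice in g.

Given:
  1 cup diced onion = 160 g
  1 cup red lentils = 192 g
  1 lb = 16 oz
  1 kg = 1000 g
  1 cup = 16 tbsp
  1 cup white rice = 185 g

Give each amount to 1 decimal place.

Scaling factor: 22/3.
diced onion: (1 cup + 12 tbsp = 1.75 cup) × 22/3 × 160 g/cup ≈ 2053.3 g
red lentils: 1.75 cup × 22/3 × 192 g/cup ÷ 1000 g/kg ≈ 2.5 kg
white rice: (3 cup + 13 tbsp = 3.8125 cup) × 22/3 × 185 g/cup ≈ 5172.3 g

diced onion: 2053.3 g; red lentils: 2.5 kg; white rice: 5172.3 g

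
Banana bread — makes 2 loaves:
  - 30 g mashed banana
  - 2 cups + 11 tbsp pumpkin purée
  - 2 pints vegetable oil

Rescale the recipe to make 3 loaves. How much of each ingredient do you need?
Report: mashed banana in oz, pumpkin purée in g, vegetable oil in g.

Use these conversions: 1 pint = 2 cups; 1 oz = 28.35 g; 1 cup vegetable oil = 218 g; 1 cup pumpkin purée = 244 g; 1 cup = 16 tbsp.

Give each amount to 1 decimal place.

mashed banana: 1.6 oz; pumpkin purée: 983.6 g; vegetable oil: 1308.0 g

Scaling factor: 3/2 = 1.5.
mashed banana: 30 g × 3/2 ÷ 28.35 g/oz ≈ 1.6 oz
pumpkin purée: (2 cup + 11 tbsp = 2.6875 cup) × 3/2 × 244 g/cup ≈ 983.6 g
vegetable oil: 2 pint × 3/2 × 2 cup/pint × 218 g/cup = 1308.0 g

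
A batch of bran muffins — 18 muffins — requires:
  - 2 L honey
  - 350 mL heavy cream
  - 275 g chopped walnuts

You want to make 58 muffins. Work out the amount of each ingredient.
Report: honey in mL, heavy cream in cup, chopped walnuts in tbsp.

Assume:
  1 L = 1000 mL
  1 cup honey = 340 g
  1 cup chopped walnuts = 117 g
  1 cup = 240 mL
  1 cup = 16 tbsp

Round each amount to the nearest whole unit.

Scaling factor: 58/18 = 29/9.
honey: 2 L × 29/9 × 1000 mL/L ≈ 6444 mL
heavy cream: 350 mL × 29/9 ÷ 240 mL/cup ≈ 5 cup
chopped walnuts: 275 g × 29/9 ÷ 117 g/cup × 16 tbsp/cup ≈ 121 tbsp

honey: 6444 mL; heavy cream: 5 cup; chopped walnuts: 121 tbsp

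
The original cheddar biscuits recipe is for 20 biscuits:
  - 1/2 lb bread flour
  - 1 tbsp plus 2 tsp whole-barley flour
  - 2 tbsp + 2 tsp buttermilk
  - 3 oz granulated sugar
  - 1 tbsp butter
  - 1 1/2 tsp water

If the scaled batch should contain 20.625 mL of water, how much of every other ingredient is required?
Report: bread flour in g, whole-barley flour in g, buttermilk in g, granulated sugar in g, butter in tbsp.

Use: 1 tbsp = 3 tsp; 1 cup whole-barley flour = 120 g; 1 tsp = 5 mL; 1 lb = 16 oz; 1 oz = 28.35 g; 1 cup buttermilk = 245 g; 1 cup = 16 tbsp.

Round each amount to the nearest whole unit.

bread flour: 624 g; whole-barley flour: 34 g; buttermilk: 112 g; granulated sugar: 234 g; butter: 3 tbsp

The original recipe has 7.5 mL of water, so the scaling factor is 20.625 ÷ 7.5 = 11/4 = 2.75.
bread flour: 0.5 lb × 11/4 × 16 oz/lb × 28.35 g/oz ≈ 624 g
whole-barley flour: (1 tbsp + 2 tsp = 5/3 tbsp) × 11/4 ÷ 16 tbsp/cup × 120 g/cup ≈ 34 g
buttermilk: (2 tbsp + 2 tsp = 8/3 tbsp) × 11/4 ÷ 16 tbsp/cup × 245 g/cup ≈ 112 g
granulated sugar: 3 oz × 11/4 × 28.35 g/oz ≈ 234 g
butter: 1 tbsp × 11/4 ≈ 3 tbsp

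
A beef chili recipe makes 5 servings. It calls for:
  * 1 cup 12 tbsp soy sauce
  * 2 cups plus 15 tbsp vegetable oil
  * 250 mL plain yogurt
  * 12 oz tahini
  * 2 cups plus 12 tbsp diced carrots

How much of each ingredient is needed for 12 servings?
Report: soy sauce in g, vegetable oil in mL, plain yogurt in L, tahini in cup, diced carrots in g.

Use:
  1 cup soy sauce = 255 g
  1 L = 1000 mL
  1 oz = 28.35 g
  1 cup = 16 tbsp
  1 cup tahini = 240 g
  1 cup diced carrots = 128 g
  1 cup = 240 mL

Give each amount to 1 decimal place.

Scaling factor: 12/5 = 2.4.
soy sauce: (1 cup + 12 tbsp = 1.75 cup) × 12/5 × 255 g/cup = 1071.0 g
vegetable oil: (2 cup + 15 tbsp = 2.9375 cup) × 12/5 × 240 mL/cup = 1692.0 mL
plain yogurt: 250 mL × 12/5 ÷ 1000 mL/L = 0.6 L
tahini: 12 oz × 12/5 × 28.35 g/oz ÷ 240 g/cup ≈ 3.4 cup
diced carrots: (2 cup + 12 tbsp = 2.75 cup) × 12/5 × 128 g/cup = 844.8 g

soy sauce: 1071.0 g; vegetable oil: 1692.0 mL; plain yogurt: 0.6 L; tahini: 3.4 cup; diced carrots: 844.8 g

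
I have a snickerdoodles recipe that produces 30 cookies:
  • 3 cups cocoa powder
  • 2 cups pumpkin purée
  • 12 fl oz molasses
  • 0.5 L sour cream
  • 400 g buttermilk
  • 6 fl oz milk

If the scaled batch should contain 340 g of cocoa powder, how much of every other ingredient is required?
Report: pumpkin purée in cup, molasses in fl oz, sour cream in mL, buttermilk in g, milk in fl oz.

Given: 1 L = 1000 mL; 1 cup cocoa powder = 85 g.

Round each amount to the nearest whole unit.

The original recipe has 255 g of cocoa powder, so the scaling factor is 340 ÷ 255 = 4/3.
pumpkin purée: 2 cup × 4/3 ≈ 3 cup
molasses: 12 fl oz × 4/3 = 16 fl oz
sour cream: 0.5 L × 4/3 × 1000 mL/L ≈ 667 mL
buttermilk: 400 g × 4/3 ≈ 533 g
milk: 6 fl oz × 4/3 = 8 fl oz

pumpkin purée: 3 cup; molasses: 16 fl oz; sour cream: 667 mL; buttermilk: 533 g; milk: 8 fl oz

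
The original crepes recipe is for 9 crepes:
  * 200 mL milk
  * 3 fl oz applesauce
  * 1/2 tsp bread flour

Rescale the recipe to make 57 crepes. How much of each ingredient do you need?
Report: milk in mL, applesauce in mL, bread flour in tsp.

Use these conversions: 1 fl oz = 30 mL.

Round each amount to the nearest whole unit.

milk: 1267 mL; applesauce: 570 mL; bread flour: 3 tsp

Scaling factor: 57/9 = 19/3.
milk: 200 mL × 19/3 ≈ 1267 mL
applesauce: 3 fl oz × 19/3 × 30 mL/fl oz = 570 mL
bread flour: 0.5 tsp × 19/3 ≈ 3 tsp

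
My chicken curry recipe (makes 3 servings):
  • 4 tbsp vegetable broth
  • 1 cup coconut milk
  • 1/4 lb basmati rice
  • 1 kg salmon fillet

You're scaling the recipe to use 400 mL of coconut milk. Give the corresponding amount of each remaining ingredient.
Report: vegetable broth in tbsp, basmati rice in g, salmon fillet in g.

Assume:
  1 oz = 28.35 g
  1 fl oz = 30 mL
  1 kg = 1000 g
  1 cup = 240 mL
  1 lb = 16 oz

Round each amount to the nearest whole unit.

The original recipe has 240 mL of coconut milk, so the scaling factor is 400 ÷ 240 = 5/3.
vegetable broth: 4 tbsp × 5/3 ≈ 7 tbsp
basmati rice: 0.25 lb × 5/3 × 16 oz/lb × 28.35 g/oz = 189 g
salmon fillet: 1 kg × 5/3 × 1000 g/kg ≈ 1667 g

vegetable broth: 7 tbsp; basmati rice: 189 g; salmon fillet: 1667 g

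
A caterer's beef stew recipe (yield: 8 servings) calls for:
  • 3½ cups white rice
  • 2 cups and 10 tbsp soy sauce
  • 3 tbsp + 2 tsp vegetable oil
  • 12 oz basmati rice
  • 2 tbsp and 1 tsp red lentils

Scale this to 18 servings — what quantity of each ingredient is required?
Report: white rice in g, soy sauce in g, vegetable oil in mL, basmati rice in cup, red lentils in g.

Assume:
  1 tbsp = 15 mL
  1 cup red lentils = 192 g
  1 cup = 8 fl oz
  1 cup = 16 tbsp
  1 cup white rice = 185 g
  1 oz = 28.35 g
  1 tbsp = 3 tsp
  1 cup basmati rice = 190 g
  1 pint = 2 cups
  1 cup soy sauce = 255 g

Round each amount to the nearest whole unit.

white rice: 1457 g; soy sauce: 1506 g; vegetable oil: 124 mL; basmati rice: 4 cup; red lentils: 63 g

Scaling factor: 18/8 = 9/4 = 2.25.
white rice: 3.5 cup × 9/4 × 185 g/cup ≈ 1457 g
soy sauce: (2 cup + 10 tbsp = 2.625 cup) × 9/4 × 255 g/cup ≈ 1506 g
vegetable oil: (3 tbsp + 2 tsp = 11/3 tbsp) × 9/4 × 15 mL/tbsp ≈ 124 mL
basmati rice: 12 oz × 9/4 × 28.35 g/oz ÷ 190 g/cup ≈ 4 cup
red lentils: (2 tbsp + 1 tsp = 7/3 tbsp) × 9/4 ÷ 16 tbsp/cup × 192 g/cup = 63 g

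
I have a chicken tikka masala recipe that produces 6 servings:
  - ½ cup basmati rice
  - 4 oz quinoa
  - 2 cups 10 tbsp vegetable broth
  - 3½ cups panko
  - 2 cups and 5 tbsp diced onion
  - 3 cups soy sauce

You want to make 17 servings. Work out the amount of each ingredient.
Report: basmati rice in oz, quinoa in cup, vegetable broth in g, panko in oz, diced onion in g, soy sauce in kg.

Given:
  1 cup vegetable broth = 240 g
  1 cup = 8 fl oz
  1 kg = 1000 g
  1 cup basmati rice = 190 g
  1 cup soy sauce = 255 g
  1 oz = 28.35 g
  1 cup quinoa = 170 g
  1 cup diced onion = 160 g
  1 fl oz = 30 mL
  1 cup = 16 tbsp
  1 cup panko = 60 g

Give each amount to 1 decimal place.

Scaling factor: 17/6.
basmati rice: 0.5 cup × 17/6 × 190 g/cup ÷ 28.35 g/oz ≈ 9.5 oz
quinoa: 4 oz × 17/6 × 28.35 g/oz ÷ 170 g/cup ≈ 1.9 cup
vegetable broth: (2 cup + 10 tbsp = 2.625 cup) × 17/6 × 240 g/cup = 1785.0 g
panko: 3.5 cup × 17/6 × 60 g/cup ÷ 28.35 g/oz ≈ 21.0 oz
diced onion: (2 cup + 5 tbsp = 2.3125 cup) × 17/6 × 160 g/cup ≈ 1048.3 g
soy sauce: 3 cup × 17/6 × 255 g/cup ÷ 1000 g/kg ≈ 2.2 kg

basmati rice: 9.5 oz; quinoa: 1.9 cup; vegetable broth: 1785.0 g; panko: 21.0 oz; diced onion: 1048.3 g; soy sauce: 2.2 kg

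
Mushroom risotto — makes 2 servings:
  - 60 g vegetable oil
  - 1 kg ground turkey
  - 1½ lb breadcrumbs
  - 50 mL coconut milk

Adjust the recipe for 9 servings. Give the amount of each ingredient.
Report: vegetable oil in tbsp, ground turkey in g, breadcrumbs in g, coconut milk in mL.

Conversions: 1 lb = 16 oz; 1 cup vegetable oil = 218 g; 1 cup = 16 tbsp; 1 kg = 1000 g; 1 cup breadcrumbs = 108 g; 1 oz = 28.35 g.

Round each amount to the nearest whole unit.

vegetable oil: 20 tbsp; ground turkey: 4500 g; breadcrumbs: 3062 g; coconut milk: 225 mL

Scaling factor: 9/2 = 4.5.
vegetable oil: 60 g × 9/2 ÷ 218 g/cup × 16 tbsp/cup ≈ 20 tbsp
ground turkey: 1 kg × 9/2 × 1000 g/kg = 4500 g
breadcrumbs: 1.5 lb × 9/2 × 16 oz/lb × 28.35 g/oz ≈ 3062 g
coconut milk: 50 mL × 9/2 = 225 mL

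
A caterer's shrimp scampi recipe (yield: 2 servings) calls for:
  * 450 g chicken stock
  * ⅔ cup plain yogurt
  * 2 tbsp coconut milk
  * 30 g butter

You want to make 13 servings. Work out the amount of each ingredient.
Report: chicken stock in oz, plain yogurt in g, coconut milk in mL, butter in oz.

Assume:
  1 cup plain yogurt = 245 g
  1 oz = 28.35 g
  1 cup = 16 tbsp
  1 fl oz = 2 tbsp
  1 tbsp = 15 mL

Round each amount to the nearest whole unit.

Scaling factor: 13/2 = 6.5.
chicken stock: 450 g × 13/2 ÷ 28.35 g/oz ≈ 103 oz
plain yogurt: 2/3 cup × 13/2 × 245 g/cup ≈ 1062 g
coconut milk: 2 tbsp × 13/2 × 15 mL/tbsp = 195 mL
butter: 30 g × 13/2 ÷ 28.35 g/oz ≈ 7 oz

chicken stock: 103 oz; plain yogurt: 1062 g; coconut milk: 195 mL; butter: 7 oz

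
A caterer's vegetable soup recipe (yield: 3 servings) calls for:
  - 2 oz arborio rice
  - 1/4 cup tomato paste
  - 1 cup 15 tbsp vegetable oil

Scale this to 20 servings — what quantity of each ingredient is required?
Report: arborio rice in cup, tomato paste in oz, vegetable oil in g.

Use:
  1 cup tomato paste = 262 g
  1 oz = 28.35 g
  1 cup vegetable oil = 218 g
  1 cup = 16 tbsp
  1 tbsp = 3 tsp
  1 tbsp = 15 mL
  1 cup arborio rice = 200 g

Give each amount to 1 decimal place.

Scaling factor: 20/3.
arborio rice: 2 oz × 20/3 × 28.35 g/oz ÷ 200 g/cup ≈ 1.9 cup
tomato paste: 0.25 cup × 20/3 × 262 g/cup ÷ 28.35 g/oz ≈ 15.4 oz
vegetable oil: (1 cup + 15 tbsp = 1.9375 cup) × 20/3 × 218 g/cup ≈ 2815.8 g

arborio rice: 1.9 cup; tomato paste: 15.4 oz; vegetable oil: 2815.8 g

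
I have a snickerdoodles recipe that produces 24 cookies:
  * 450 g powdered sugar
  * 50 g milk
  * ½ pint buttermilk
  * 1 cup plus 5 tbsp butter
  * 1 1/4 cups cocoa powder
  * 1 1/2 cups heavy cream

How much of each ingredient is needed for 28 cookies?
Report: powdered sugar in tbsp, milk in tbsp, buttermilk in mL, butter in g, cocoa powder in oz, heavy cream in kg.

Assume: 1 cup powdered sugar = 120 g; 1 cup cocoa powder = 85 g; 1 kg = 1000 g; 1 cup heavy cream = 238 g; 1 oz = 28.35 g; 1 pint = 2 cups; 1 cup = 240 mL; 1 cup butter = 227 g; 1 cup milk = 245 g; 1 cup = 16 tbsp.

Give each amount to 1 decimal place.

powdered sugar: 70.0 tbsp; milk: 3.8 tbsp; buttermilk: 280.0 mL; butter: 347.6 g; cocoa powder: 4.4 oz; heavy cream: 0.4 kg

Scaling factor: 28/24 = 7/6.
powdered sugar: 450 g × 7/6 ÷ 120 g/cup × 16 tbsp/cup = 70.0 tbsp
milk: 50 g × 7/6 ÷ 245 g/cup × 16 tbsp/cup ≈ 3.8 tbsp
buttermilk: 0.5 pint × 7/6 × 2 cup/pint × 240 mL/cup = 280.0 mL
butter: (1 cup + 5 tbsp = 1.3125 cup) × 7/6 × 227 g/cup ≈ 347.6 g
cocoa powder: 1.25 cup × 7/6 × 85 g/cup ÷ 28.35 g/oz ≈ 4.4 oz
heavy cream: 1.5 cup × 7/6 × 238 g/cup ÷ 1000 g/kg ≈ 0.4 kg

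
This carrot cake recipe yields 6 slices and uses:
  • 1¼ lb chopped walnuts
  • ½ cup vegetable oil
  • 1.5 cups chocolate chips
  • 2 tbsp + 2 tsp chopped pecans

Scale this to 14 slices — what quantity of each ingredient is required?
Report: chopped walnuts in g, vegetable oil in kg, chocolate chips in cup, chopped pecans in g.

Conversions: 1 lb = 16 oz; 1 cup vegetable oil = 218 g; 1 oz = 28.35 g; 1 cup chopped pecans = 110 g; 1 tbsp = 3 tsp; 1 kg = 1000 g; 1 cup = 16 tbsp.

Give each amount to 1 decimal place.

chopped walnuts: 1323.0 g; vegetable oil: 0.3 kg; chocolate chips: 3.5 cup; chopped pecans: 42.8 g

Scaling factor: 14/6 = 7/3.
chopped walnuts: 1.25 lb × 7/3 × 16 oz/lb × 28.35 g/oz = 1323.0 g
vegetable oil: 0.5 cup × 7/3 × 218 g/cup ÷ 1000 g/kg ≈ 0.3 kg
chocolate chips: 1.5 cup × 7/3 = 3.5 cup
chopped pecans: (2 tbsp + 2 tsp = 8/3 tbsp) × 7/3 ÷ 16 tbsp/cup × 110 g/cup ≈ 42.8 g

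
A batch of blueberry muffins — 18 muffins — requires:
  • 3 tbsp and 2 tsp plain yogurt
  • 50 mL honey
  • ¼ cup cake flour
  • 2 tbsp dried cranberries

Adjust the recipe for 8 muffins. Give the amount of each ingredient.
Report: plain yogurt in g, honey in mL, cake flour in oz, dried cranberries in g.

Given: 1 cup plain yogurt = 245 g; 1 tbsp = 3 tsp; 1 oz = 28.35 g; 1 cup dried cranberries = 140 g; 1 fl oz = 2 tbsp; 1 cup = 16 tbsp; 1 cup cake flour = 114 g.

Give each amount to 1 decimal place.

Scaling factor: 8/18 = 4/9.
plain yogurt: (3 tbsp + 2 tsp = 11/3 tbsp) × 4/9 ÷ 16 tbsp/cup × 245 g/cup ≈ 25.0 g
honey: 50 mL × 4/9 ≈ 22.2 mL
cake flour: 0.25 cup × 4/9 × 114 g/cup ÷ 28.35 g/oz ≈ 0.4 oz
dried cranberries: 2 tbsp × 4/9 ÷ 16 tbsp/cup × 140 g/cup ≈ 7.8 g

plain yogurt: 25.0 g; honey: 22.2 mL; cake flour: 0.4 oz; dried cranberries: 7.8 g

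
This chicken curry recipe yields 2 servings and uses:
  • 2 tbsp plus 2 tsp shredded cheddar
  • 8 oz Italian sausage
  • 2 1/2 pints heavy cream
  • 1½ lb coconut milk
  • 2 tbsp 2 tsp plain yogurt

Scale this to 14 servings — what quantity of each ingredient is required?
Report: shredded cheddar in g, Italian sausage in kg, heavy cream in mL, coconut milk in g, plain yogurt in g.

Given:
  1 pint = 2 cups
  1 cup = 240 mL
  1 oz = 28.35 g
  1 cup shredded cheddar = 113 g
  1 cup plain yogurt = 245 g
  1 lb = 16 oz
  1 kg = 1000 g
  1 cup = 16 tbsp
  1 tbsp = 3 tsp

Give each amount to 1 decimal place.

Scaling factor: 14/2 = 7.
shredded cheddar: (2 tbsp + 2 tsp = 8/3 tbsp) × 7 ÷ 16 tbsp/cup × 113 g/cup ≈ 131.8 g
Italian sausage: 8 oz × 7 × 28.35 g/oz ÷ 1000 g/kg ≈ 1.6 kg
heavy cream: 2.5 pint × 7 × 2 cup/pint × 240 mL/cup = 8400.0 mL
coconut milk: 1.5 lb × 7 × 16 oz/lb × 28.35 g/oz = 4762.8 g
plain yogurt: (2 tbsp + 2 tsp = 8/3 tbsp) × 7 ÷ 16 tbsp/cup × 245 g/cup ≈ 285.8 g

shredded cheddar: 131.8 g; Italian sausage: 1.6 kg; heavy cream: 8400.0 mL; coconut milk: 4762.8 g; plain yogurt: 285.8 g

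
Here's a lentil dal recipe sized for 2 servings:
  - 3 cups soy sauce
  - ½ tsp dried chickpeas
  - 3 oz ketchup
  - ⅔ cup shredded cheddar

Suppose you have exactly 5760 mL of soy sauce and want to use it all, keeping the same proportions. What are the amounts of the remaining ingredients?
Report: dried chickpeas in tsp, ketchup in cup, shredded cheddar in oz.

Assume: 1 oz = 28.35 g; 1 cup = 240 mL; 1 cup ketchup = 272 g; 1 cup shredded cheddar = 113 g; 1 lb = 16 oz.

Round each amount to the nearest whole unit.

dried chickpeas: 4 tsp; ketchup: 3 cup; shredded cheddar: 21 oz

The original recipe has 720 mL of soy sauce, so the scaling factor is 5760 ÷ 720 = 8.
dried chickpeas: 0.5 tsp × 8 = 4 tsp
ketchup: 3 oz × 8 × 28.35 g/oz ÷ 272 g/cup ≈ 3 cup
shredded cheddar: 2/3 cup × 8 × 113 g/cup ÷ 28.35 g/oz ≈ 21 oz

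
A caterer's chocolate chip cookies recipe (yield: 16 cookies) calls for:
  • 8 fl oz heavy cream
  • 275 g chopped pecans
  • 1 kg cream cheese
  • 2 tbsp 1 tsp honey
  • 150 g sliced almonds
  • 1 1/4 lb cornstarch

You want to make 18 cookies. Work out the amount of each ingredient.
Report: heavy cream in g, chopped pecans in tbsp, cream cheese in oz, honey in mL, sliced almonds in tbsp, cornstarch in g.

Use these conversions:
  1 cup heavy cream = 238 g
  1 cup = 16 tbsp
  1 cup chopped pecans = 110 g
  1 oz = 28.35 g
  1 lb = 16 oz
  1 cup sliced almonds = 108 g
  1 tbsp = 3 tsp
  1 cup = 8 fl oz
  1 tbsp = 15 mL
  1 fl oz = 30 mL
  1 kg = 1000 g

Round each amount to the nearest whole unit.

Scaling factor: 18/16 = 9/8 = 1.125.
heavy cream: 8 fl oz × 9/8 ÷ 8 fl oz/cup × 238 g/cup ≈ 268 g
chopped pecans: 275 g × 9/8 ÷ 110 g/cup × 16 tbsp/cup = 45 tbsp
cream cheese: 1 kg × 9/8 × 1000 g/kg ÷ 28.35 g/oz ≈ 40 oz
honey: (2 tbsp + 1 tsp = 7/3 tbsp) × 9/8 × 15 mL/tbsp ≈ 39 mL
sliced almonds: 150 g × 9/8 ÷ 108 g/cup × 16 tbsp/cup = 25 tbsp
cornstarch: 1.25 lb × 9/8 × 16 oz/lb × 28.35 g/oz ≈ 638 g

heavy cream: 268 g; chopped pecans: 45 tbsp; cream cheese: 40 oz; honey: 39 mL; sliced almonds: 25 tbsp; cornstarch: 638 g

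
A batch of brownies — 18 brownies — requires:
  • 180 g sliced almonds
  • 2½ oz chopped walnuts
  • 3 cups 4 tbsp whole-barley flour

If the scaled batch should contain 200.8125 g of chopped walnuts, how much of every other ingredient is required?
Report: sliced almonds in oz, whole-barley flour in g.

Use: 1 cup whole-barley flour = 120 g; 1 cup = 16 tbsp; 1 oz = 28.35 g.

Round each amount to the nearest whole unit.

sliced almonds: 18 oz; whole-barley flour: 1105 g

The original recipe has 70.875 g of chopped walnuts, so the scaling factor is 200.8125 ÷ 70.875 = 17/6.
sliced almonds: 180 g × 17/6 ÷ 28.35 g/oz ≈ 18 oz
whole-barley flour: (3 cup + 4 tbsp = 3.25 cup) × 17/6 × 120 g/cup = 1105 g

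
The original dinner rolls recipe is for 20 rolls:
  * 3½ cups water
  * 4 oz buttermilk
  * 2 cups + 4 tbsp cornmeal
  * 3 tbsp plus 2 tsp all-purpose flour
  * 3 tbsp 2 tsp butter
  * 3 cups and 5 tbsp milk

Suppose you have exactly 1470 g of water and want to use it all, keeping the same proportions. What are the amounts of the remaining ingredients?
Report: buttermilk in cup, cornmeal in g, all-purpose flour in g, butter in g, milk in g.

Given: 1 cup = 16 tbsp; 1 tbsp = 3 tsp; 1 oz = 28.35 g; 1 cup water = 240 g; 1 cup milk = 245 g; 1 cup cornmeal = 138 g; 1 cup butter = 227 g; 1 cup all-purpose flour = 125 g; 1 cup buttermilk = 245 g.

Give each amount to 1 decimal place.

buttermilk: 0.8 cup; cornmeal: 543.4 g; all-purpose flour: 50.1 g; butter: 91.0 g; milk: 1420.2 g

The original recipe has 840 g of water, so the scaling factor is 1470 ÷ 840 = 7/4 = 1.75.
buttermilk: 4 oz × 7/4 × 28.35 g/oz ÷ 245 g/cup ≈ 0.8 cup
cornmeal: (2 cup + 4 tbsp = 2.25 cup) × 7/4 × 138 g/cup ≈ 543.4 g
all-purpose flour: (3 tbsp + 2 tsp = 11/3 tbsp) × 7/4 ÷ 16 tbsp/cup × 125 g/cup ≈ 50.1 g
butter: (3 tbsp + 2 tsp = 11/3 tbsp) × 7/4 ÷ 16 tbsp/cup × 227 g/cup ≈ 91.0 g
milk: (3 cup + 5 tbsp = 3.3125 cup) × 7/4 × 245 g/cup ≈ 1420.2 g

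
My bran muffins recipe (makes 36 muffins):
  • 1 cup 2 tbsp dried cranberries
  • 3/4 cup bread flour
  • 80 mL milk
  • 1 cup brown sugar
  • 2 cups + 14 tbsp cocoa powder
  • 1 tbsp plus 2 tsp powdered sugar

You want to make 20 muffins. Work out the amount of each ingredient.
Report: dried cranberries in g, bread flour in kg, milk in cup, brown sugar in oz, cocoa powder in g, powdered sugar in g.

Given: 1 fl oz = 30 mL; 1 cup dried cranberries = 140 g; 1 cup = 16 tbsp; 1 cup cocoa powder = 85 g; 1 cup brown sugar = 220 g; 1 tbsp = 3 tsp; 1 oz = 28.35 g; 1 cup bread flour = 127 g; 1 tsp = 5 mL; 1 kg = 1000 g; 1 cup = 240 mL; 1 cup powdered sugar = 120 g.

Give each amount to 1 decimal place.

dried cranberries: 87.5 g; bread flour: 0.1 kg; milk: 0.2 cup; brown sugar: 4.3 oz; cocoa powder: 135.8 g; powdered sugar: 6.9 g

Scaling factor: 20/36 = 5/9.
dried cranberries: (1 cup + 2 tbsp = 1.125 cup) × 5/9 × 140 g/cup = 87.5 g
bread flour: 0.75 cup × 5/9 × 127 g/cup ÷ 1000 g/kg ≈ 0.1 kg
milk: 80 mL × 5/9 ÷ 240 mL/cup ≈ 0.2 cup
brown sugar: 1 cup × 5/9 × 220 g/cup ÷ 28.35 g/oz ≈ 4.3 oz
cocoa powder: (2 cup + 14 tbsp = 2.875 cup) × 5/9 × 85 g/cup ≈ 135.8 g
powdered sugar: (1 tbsp + 2 tsp = 5/3 tbsp) × 5/9 ÷ 16 tbsp/cup × 120 g/cup ≈ 6.9 g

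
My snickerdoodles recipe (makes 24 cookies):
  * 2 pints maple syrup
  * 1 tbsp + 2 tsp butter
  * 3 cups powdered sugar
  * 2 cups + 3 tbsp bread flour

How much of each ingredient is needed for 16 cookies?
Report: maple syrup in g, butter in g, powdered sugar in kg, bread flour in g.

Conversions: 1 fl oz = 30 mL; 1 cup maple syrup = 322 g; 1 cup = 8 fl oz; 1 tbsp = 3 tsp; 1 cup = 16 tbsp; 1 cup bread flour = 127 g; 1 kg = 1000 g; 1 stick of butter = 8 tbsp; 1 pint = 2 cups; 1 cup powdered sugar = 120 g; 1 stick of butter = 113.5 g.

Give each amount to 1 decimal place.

maple syrup: 858.7 g; butter: 15.8 g; powdered sugar: 0.2 kg; bread flour: 185.2 g

Scaling factor: 16/24 = 2/3.
maple syrup: 2 pint × 2/3 × 2 cup/pint × 322 g/cup ≈ 858.7 g
butter: (1 tbsp + 2 tsp = 5/3 tbsp) × 2/3 ÷ 8 tbsp/stick × 113.5 g/stick ≈ 15.8 g
powdered sugar: 3 cup × 2/3 × 120 g/cup ÷ 1000 g/kg ≈ 0.2 kg
bread flour: (2 cup + 3 tbsp = 2.1875 cup) × 2/3 × 127 g/cup ≈ 185.2 g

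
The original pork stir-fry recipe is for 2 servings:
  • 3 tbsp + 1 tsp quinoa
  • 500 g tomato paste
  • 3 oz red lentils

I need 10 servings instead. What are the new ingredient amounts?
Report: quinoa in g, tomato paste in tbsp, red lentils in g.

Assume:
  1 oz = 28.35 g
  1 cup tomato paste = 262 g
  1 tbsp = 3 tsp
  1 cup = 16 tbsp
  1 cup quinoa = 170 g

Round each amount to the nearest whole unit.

Scaling factor: 10/2 = 5.
quinoa: (3 tbsp + 1 tsp = 10/3 tbsp) × 5 ÷ 16 tbsp/cup × 170 g/cup ≈ 177 g
tomato paste: 500 g × 5 ÷ 262 g/cup × 16 tbsp/cup ≈ 153 tbsp
red lentils: 3 oz × 5 × 28.35 g/oz ≈ 425 g

quinoa: 177 g; tomato paste: 153 tbsp; red lentils: 425 g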